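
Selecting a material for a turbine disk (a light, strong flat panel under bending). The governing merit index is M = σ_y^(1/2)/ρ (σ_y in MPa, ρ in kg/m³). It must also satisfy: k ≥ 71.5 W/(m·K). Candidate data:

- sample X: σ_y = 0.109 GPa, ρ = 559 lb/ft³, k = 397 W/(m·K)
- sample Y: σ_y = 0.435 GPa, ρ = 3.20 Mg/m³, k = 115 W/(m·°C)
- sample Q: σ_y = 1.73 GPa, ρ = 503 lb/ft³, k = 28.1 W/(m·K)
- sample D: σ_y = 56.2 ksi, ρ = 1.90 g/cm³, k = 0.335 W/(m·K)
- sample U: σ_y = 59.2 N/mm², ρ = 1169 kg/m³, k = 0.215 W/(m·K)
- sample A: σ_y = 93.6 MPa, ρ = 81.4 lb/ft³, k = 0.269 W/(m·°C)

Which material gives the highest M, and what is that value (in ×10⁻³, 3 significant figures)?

Screen on constraints: k ≥ 71.5 W/(m·K). Survivors: sample X, sample Y.
Putting every candidate on a common basis:
  sample X: σ_y = 109.0 MPa, ρ = 8954 kg/m³
  sample Y: σ_y = 435.0 MPa, ρ = 3200 kg/m³
  sample Y: M = 6.52×10⁻³
  sample X: M = 1.17×10⁻³
Sample Y ranks first.

sample Y, M = 6.52×10⁻³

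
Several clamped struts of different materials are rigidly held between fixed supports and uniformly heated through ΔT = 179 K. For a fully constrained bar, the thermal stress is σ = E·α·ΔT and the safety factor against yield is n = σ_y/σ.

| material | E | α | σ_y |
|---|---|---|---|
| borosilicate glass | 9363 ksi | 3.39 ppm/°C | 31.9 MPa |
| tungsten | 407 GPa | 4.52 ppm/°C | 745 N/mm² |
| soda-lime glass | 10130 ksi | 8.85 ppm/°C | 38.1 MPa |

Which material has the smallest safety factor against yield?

Converting E to GPa, α to ×10⁻⁶/K, σ_y to MPa, then σ and n for each:
  borosilicate glass: E = 64.56, α = 3.39, σ_y = 31.90 → σ = 39.2 MPa, n = 0.814
  tungsten: E = 407.0, α = 4.52, σ_y = 745.0 → σ = 329 MPa, n = 2.26
  soda-lime glass: E = 69.84, α = 8.85, σ_y = 38.10 → σ = 111 MPa, n = 0.344
Smallest n: soda-lime glass with n = 0.344.

soda-lime glass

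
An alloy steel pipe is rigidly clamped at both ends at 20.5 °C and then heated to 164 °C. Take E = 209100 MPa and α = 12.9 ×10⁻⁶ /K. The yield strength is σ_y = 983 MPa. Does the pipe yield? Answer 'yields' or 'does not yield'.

does not yield

E = 209100 MPa = 209.1 GPa.
ΔT = 143.5 K. Constrained thermal stress σ = E·α·ΔT = 209.1×10³ MPa × 12.9×10⁻⁶ × 143.5 = 387 MPa (compressive).
Compare to σ_y = 983 MPa: σ < σ_y, so it does not yield.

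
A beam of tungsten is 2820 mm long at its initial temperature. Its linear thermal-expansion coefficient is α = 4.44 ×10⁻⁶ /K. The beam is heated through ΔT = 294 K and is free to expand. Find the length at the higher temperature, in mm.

ΔL = α·L₀·ΔT = 4.44×10⁻⁶ × 2820 mm × 294.0 K = 3.68 mm.
L = L₀ + ΔL = 2820 + 3.68 = 2823.7 mm.

2823.7 mm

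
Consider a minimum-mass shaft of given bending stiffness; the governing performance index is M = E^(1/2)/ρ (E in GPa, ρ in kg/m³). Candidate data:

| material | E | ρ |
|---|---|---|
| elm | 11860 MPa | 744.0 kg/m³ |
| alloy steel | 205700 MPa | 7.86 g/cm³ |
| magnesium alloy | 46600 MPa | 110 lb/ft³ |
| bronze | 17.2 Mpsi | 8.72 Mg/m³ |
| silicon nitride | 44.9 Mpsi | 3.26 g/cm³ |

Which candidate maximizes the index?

After converting to SI:
  elm: E = 11.86 GPa, ρ = 744.0 kg/m³
  alloy steel: E = 205.7 GPa, ρ = 7860 kg/m³
  magnesium alloy: E = 46.60 GPa, ρ = 1762 kg/m³
  bronze: E = 118.6 GPa, ρ = 8720 kg/m³
  silicon nitride: E = 309.6 GPa, ρ = 3260 kg/m³
  silicon nitride: M = 5.40×10⁻³
  elm: M = 4.63×10⁻³
  magnesium alloy: M = 3.87×10⁻³
  alloy steel: M = 1.82×10⁻³
  bronze: M = 1.25×10⁻³
Silicon nitride has the largest M.

silicon nitride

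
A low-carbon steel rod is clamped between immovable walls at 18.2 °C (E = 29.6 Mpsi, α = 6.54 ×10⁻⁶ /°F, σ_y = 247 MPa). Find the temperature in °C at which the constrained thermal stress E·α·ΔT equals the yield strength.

121 °C

E = 29.6 Mpsi = 204.1 GPa.
α = 6.54×10⁻⁶/°F × 9/5 = 11.8×10⁻⁶/K.
E·α·ΔT = 247.0 MPa ⇒ ΔT = 247.0 / (204.1×10³ × 11.8×10⁻⁶) = 102.8 K.
T = 18.2 + 102.8 = 121.0 °C.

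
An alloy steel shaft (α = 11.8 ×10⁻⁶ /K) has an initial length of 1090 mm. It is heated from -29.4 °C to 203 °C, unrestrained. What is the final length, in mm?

1093.0 mm

ΔT = 203 − (-29.4) = 232.4 K.
ΔL = α·L₀·ΔT = 11.8×10⁻⁶ × 1090 mm × 232.4 K = 2.99 mm.
L = L₀ + ΔL = 1090 + 2.99 = 1093.0 mm.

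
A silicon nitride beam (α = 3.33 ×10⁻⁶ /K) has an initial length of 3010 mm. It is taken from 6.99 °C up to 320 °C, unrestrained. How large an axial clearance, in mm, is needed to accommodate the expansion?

ΔT = 320 − 6.99 = 313.0 K.
ΔL = α·L₀·ΔT = 3.33×10⁻⁶ × 3010 mm × 313.0 K = 3.14 mm.

3.14 mm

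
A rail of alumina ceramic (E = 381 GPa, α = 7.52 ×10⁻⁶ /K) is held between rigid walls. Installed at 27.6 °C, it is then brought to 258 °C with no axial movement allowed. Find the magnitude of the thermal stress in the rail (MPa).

ΔT = 230.4 K. Constrained thermal stress σ = E·α·ΔT = 381.0×10³ MPa × 7.52×10⁻⁶ × 230.4 = 660 MPa (compressive).

660 MPa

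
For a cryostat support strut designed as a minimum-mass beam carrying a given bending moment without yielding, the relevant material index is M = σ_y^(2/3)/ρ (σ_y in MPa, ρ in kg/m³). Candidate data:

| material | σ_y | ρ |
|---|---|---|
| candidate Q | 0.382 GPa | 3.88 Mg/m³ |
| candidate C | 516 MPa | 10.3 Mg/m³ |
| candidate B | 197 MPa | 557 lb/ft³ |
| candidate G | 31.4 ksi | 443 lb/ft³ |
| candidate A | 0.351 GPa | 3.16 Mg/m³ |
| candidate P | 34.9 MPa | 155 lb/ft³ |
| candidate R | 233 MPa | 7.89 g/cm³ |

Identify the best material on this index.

After converting to SI:
  candidate Q: σ_y = 382.0 MPa, ρ = 3880 kg/m³
  candidate C: σ_y = 516.0 MPa, ρ = 10300 kg/m³
  candidate B: σ_y = 197.0 MPa, ρ = 8922 kg/m³
  candidate G: σ_y = 216.5 MPa, ρ = 7096 kg/m³
  candidate A: σ_y = 351.0 MPa, ρ = 3160 kg/m³
  candidate P: σ_y = 34.90 MPa, ρ = 2483 kg/m³
  candidate R: σ_y = 233.0 MPa, ρ = 7890 kg/m³
  candidate A: M = 15.7×10⁻³
  candidate Q: M = 13.6×10⁻³
  candidate C: M = 6.25×10⁻³
  candidate G: M = 5.08×10⁻³
  candidate R: M = 4.80×10⁻³
  candidate P: M = 4.30×10⁻³
  candidate B: M = 3.79×10⁻³
Candidate A ranks first.

candidate A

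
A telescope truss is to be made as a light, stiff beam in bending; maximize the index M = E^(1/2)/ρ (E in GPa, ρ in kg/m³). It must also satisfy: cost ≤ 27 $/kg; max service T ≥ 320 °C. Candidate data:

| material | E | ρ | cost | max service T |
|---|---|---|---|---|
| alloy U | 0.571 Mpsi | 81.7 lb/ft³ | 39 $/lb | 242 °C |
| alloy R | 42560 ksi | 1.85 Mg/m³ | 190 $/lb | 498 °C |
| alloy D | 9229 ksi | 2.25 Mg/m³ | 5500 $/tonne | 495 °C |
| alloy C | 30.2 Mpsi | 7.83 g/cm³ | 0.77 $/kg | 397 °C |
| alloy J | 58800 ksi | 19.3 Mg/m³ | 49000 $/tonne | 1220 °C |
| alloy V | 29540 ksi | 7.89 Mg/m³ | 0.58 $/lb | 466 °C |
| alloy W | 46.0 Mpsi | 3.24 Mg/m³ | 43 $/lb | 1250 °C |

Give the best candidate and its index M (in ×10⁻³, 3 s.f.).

Screen on constraints: cost ≤ 27 $/kg; max service T ≥ 320 °C. Survivors: alloy D, alloy C, alloy V.
Convert each candidate to consistent units, then evaluate M:
  alloy D: E = 63.63 GPa, ρ = 2250 kg/m³
  alloy C: E = 208.2 GPa, ρ = 7830 kg/m³
  alloy V: E = 203.7 GPa, ρ = 7890 kg/m³
  alloy D: M = 3.55×10⁻³
  alloy C: M = 1.84×10⁻³
  alloy V: M = 1.81×10⁻³
Alloy D ranks first.

alloy D, M = 3.55×10⁻³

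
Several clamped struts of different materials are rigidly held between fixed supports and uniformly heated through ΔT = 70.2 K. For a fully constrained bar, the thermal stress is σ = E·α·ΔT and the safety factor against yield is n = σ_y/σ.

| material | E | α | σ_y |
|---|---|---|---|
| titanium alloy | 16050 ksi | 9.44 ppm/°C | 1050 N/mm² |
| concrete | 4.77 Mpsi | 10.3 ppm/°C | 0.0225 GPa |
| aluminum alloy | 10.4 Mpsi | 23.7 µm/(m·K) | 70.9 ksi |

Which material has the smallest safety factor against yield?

concrete

Per material, after unit conversion:
  titanium alloy: E = 110.7, α = 9.44, σ_y = 1050 → σ = 73.3 MPa, n = 14.3
  concrete: E = 32.89, α = 10.3, σ_y = 22.50 → σ = 23.8 MPa, n = 0.946
  aluminum alloy: E = 71.71, α = 23.7, σ_y = 488.8 → σ = 119 MPa, n = 4.10
Smallest n: concrete with n = 0.946.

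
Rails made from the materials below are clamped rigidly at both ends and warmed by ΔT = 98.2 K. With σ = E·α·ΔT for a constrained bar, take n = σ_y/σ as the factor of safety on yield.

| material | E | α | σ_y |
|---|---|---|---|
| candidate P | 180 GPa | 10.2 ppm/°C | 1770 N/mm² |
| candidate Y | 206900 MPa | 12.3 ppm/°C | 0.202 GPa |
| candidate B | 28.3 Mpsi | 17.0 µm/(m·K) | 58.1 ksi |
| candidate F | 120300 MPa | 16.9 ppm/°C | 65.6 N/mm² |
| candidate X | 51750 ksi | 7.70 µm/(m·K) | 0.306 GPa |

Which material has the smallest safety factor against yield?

candidate F

Per material, after unit conversion:
  candidate P: E = 180.0, α = 10.2, σ_y = 1770 → σ = 180 MPa, n = 9.82
  candidate Y: E = 206.9, α = 12.3, σ_y = 202.0 → σ = 250 MPa, n = 0.808
  candidate B: E = 195.1, α = 17.0, σ_y = 400.6 → σ = 326 MPa, n = 1.23
  candidate F: E = 120.3, α = 16.9, σ_y = 65.60 → σ = 200 MPa, n = 0.329
  candidate X: E = 356.8, α = 7.70, σ_y = 306.0 → σ = 270 MPa, n = 1.13
The minimum is candidate F at n = 0.329.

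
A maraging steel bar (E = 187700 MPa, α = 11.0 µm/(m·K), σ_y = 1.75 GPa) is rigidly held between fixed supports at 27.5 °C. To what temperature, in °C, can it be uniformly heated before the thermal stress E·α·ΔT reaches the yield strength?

875 °C

E = 187700 MPa = 187.7 GPa.
σ_y = 1.75 GPa = 1750 MPa.
E·α·ΔT = 1750 MPa ⇒ ΔT = 1750 / (187.7×10³ × 11.0×10⁻⁶) = 847.6 K.
T = 27.5 + 847.6 = 875.1 °C.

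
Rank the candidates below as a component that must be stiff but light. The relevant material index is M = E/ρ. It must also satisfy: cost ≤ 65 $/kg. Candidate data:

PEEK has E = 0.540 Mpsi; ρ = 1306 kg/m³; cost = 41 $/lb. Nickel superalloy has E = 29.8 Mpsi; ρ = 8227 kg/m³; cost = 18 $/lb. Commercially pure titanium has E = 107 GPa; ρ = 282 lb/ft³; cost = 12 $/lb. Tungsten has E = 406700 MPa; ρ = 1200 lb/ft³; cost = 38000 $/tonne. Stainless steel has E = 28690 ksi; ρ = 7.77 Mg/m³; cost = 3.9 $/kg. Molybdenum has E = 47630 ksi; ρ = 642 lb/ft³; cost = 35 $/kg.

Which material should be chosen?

molybdenum

Screen on constraints: cost ≤ 65 $/kg. Survivors: nickel superalloy, commercially pure titanium, tungsten, stainless steel, molybdenum.
Normalizing units and computing the index:
  nickel superalloy: E = 205.5 GPa, ρ = 8227 kg/m³
  commercially pure titanium: E = 107.0 GPa, ρ = 4517 kg/m³
  tungsten: E = 406.7 GPa, ρ = 19220 kg/m³
  stainless steel: E = 197.8 GPa, ρ = 7770 kg/m³
  molybdenum: E = 328.4 GPa, ρ = 10280 kg/m³
  molybdenum: M = 31.9 MN·m/kg
  stainless steel: M = 25.5 MN·m/kg
  nickel superalloy: M = 25.0 MN·m/kg
  commercially pure titanium: M = 23.7 MN·m/kg
  tungsten: M = 21.2 MN·m/kg
Molybdenum ranks first.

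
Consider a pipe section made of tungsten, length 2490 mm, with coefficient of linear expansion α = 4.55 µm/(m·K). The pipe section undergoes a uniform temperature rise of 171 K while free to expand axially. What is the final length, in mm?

2491.9 mm

ΔL = α·L₀·ΔT = 4.55×10⁻⁶ × 2490 mm × 171.0 K = 1.94 mm.
L = L₀ + ΔL = 2490 + 1.94 = 2491.9 mm.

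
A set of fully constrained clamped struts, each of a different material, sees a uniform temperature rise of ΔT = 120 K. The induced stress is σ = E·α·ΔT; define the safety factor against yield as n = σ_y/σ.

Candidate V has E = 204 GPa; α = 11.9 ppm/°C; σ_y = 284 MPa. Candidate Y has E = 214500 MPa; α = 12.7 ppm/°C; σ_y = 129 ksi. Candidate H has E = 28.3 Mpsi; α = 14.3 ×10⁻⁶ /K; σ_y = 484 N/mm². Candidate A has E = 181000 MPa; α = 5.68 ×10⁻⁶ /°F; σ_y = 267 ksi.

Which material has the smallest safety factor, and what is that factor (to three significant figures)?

Converting E to GPa, α to ×10⁻⁶/K, σ_y to MPa, then σ and n for each:
  candidate V: E = 204.0, α = 11.9, σ_y = 284.0 → σ = 291 MPa, n = 0.975
  candidate Y: E = 214.5, α = 12.7, σ_y = 889.4 → σ = 327 MPa, n = 2.72
  candidate H: E = 195.1, α = 14.3, σ_y = 484.0 → σ = 335 MPa, n = 1.45
  candidate A: E = 181.0, α = 10.2, σ_y = 1841 → σ = 222 MPa, n = 8.29
The minimum is candidate V at n = 0.975.

candidate V, n = 0.975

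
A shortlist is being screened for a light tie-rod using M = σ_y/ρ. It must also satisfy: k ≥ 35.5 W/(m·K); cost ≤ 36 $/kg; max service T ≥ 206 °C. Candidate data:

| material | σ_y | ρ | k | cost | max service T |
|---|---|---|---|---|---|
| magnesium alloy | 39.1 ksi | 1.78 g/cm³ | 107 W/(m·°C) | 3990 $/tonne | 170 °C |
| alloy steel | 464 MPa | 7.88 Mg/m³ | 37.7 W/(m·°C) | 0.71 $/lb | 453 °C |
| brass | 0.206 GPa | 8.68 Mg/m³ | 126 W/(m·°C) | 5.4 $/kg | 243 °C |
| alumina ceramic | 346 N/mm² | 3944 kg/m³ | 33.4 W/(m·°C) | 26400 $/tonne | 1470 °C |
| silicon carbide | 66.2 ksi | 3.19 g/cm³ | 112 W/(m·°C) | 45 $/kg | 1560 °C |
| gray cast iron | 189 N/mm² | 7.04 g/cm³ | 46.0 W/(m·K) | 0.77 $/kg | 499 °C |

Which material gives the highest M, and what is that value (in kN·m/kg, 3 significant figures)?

Screen on constraints: k ≥ 35.5 W/(m·K); cost ≤ 36 $/kg; max service T ≥ 206 °C. Survivors: alloy steel, brass, gray cast iron.
In SI units:
  alloy steel: σ_y = 464.0 MPa, ρ = 7880 kg/m³
  brass: σ_y = 206.0 MPa, ρ = 8680 kg/m³
  gray cast iron: σ_y = 189.0 MPa, ρ = 7040 kg/m³
  alloy steel: M = 58.9 kN·m/kg
  gray cast iron: M = 26.8 kN·m/kg
  brass: M = 23.7 kN·m/kg
Highest index: alloy steel.

alloy steel, M = 58.9 kN·m/kg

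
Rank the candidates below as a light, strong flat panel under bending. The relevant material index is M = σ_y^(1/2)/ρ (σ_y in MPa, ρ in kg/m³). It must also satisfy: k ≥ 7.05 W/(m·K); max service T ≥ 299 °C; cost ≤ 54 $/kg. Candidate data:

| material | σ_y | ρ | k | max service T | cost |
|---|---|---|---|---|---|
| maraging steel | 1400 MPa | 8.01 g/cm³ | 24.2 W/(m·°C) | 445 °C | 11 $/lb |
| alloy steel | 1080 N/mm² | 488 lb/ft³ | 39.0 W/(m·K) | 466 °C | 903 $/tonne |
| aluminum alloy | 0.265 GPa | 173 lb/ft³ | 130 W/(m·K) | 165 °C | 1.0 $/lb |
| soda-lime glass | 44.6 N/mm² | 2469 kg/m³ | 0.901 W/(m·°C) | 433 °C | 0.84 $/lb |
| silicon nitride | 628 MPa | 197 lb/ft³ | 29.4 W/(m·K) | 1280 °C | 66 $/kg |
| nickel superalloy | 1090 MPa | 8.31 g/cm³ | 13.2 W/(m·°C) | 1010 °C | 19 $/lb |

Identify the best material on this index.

Screen on constraints: k ≥ 7.05 W/(m·K); max service T ≥ 299 °C; cost ≤ 54 $/kg. Survivors: maraging steel, alloy steel, nickel superalloy.
After converting to SI:
  maraging steel: σ_y = 1400 MPa, ρ = 8010 kg/m³
  alloy steel: σ_y = 1080 MPa, ρ = 7817 kg/m³
  nickel superalloy: σ_y = 1090 MPa, ρ = 8310 kg/m³
  maraging steel: M = 4.67×10⁻³
  alloy steel: M = 4.20×10⁻³
  nickel superalloy: M = 3.97×10⁻³
The maximum is for maraging steel.

maraging steel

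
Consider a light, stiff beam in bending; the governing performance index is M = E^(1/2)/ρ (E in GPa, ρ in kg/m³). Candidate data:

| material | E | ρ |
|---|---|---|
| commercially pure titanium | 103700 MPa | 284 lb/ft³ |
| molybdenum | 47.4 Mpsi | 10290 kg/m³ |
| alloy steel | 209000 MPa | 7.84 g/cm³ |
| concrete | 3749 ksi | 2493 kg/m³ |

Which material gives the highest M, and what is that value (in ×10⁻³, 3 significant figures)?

commercially pure titanium, M = 2.24×10⁻³

After converting to SI:
  commercially pure titanium: E = 103.7 GPa, ρ = 4549 kg/m³
  molybdenum: E = 326.8 GPa, ρ = 10290 kg/m³
  alloy steel: E = 209.0 GPa, ρ = 7840 kg/m³
  concrete: E = 25.85 GPa, ρ = 2493 kg/m³
  commercially pure titanium: M = 2.24×10⁻³
  concrete: M = 2.04×10⁻³
  alloy steel: M = 1.84×10⁻³
  molybdenum: M = 1.76×10⁻³
Highest index: commercially pure titanium.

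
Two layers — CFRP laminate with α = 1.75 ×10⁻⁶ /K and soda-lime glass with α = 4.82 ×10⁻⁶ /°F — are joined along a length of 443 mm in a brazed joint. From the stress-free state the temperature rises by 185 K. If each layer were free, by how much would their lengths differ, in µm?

568 µm

soda-lime glass: α = 4.82×10⁻⁶/°F × 9/5 = 8.68×10⁻⁶/K.
Δα = |1.75 − 8.68|×10⁻⁶/K = 6.93×10⁻⁶/K.
ΔL_mismatch = Δα·L·ΔT = 6.93×10⁻⁶ × 443.0 mm × 185.0 K = 568 µm.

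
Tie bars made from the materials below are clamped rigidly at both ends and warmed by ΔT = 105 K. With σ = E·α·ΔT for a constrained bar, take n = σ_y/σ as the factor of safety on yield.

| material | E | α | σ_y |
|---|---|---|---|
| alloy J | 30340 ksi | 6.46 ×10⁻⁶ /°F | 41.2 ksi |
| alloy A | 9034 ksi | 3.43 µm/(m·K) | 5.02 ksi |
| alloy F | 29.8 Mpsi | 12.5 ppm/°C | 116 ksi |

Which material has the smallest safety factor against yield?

alloy J

Converting E to GPa, α to ×10⁻⁶/K, σ_y to MPa, then σ and n for each:
  alloy J: E = 209.2, α = 11.6, σ_y = 284.1 → σ = 255 MPa, n = 1.11
  alloy A: E = 62.29, α = 3.43, σ_y = 34.61 → σ = 22.4 MPa, n = 1.54
  alloy F: E = 205.5, α = 12.5, σ_y = 799.8 → σ = 270 MPa, n = 2.97
Smallest n: alloy J with n = 1.11.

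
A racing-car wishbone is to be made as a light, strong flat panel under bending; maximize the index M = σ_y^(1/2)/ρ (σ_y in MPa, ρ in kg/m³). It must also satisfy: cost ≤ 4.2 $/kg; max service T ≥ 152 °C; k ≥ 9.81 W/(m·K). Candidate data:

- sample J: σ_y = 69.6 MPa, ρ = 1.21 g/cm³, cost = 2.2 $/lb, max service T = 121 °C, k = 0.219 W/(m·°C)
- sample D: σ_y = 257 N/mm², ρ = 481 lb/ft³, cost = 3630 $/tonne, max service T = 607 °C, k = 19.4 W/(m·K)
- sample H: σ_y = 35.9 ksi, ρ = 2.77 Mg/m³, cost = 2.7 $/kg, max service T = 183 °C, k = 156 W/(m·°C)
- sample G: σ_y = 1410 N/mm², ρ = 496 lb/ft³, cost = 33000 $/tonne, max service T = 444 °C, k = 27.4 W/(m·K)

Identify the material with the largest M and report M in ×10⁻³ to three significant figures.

sample H, M = 5.68×10⁻³

Screen on constraints: cost ≤ 4.2 $/kg; max service T ≥ 152 °C; k ≥ 9.81 W/(m·K). Survivors: sample D, sample H.
Putting every candidate on a common basis:
  sample D: σ_y = 257.0 MPa, ρ = 7705 kg/m³
  sample H: σ_y = 247.5 MPa, ρ = 2770 kg/m³
  sample H: M = 5.68×10⁻³
  sample D: M = 2.08×10⁻³
The maximum is for sample H.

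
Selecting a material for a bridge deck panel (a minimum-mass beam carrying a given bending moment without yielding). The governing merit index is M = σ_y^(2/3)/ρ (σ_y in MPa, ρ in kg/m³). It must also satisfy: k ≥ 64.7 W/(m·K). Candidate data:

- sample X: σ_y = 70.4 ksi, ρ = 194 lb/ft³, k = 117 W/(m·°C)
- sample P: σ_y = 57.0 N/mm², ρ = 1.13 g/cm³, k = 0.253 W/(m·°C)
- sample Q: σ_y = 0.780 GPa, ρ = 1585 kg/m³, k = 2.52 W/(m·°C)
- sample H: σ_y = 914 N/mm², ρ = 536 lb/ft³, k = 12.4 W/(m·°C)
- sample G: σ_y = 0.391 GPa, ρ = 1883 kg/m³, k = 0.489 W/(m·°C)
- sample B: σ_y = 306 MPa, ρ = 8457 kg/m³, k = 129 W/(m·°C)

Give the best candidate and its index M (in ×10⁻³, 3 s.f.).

sample X, M = 19.9×10⁻³

Screen on constraints: k ≥ 64.7 W/(m·K). Survivors: sample X, sample B.
After converting to SI:
  sample X: σ_y = 485.4 MPa, ρ = 3108 kg/m³
  sample B: σ_y = 306.0 MPa, ρ = 8457 kg/m³
  sample X: M = 19.9×10⁻³
  sample B: M = 5.37×10⁻³
Sample X ranks first.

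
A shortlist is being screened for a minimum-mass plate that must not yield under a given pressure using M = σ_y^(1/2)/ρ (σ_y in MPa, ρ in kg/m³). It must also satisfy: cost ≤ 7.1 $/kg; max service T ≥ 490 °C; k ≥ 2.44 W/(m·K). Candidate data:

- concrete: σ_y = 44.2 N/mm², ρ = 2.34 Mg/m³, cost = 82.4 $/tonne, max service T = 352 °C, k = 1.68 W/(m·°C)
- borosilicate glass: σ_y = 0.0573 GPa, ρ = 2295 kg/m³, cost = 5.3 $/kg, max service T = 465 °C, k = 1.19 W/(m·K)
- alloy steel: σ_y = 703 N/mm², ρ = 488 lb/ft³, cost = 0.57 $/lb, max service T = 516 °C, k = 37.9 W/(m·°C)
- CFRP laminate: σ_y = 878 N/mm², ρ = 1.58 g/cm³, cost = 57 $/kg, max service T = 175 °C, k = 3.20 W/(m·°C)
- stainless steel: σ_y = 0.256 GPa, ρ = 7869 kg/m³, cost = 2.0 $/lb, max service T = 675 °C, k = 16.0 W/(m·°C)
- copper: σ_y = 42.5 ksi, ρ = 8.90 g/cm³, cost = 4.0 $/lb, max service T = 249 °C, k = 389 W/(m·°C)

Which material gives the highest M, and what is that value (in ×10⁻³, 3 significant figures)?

alloy steel, M = 3.39×10⁻³

Screen on constraints: cost ≤ 7.1 $/kg; max service T ≥ 490 °C; k ≥ 2.44 W/(m·K). Survivors: alloy steel, stainless steel.
Normalizing units and computing the index:
  alloy steel: σ_y = 703.0 MPa, ρ = 7817 kg/m³
  stainless steel: σ_y = 256.0 MPa, ρ = 7869 kg/m³
  alloy steel: M = 3.39×10⁻³
  stainless steel: M = 2.03×10⁻³
Alloy steel ranks first.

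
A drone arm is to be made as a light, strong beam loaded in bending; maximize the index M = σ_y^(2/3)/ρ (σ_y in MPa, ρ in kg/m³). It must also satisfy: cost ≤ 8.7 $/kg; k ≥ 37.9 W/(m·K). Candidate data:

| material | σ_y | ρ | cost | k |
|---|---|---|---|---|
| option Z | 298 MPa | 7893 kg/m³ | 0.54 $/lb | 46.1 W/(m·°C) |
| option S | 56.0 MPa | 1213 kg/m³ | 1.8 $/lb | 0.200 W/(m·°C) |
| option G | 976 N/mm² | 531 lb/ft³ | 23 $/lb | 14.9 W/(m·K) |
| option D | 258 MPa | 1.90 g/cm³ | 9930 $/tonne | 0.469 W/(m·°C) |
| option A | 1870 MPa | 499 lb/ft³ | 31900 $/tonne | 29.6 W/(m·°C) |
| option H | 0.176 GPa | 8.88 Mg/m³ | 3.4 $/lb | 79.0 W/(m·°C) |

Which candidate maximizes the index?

option Z

Screen on constraints: cost ≤ 8.7 $/kg; k ≥ 37.9 W/(m·K). Survivors: option Z, option H.
Normalizing units and computing the index:
  option Z: σ_y = 298.0 MPa, ρ = 7893 kg/m³
  option H: σ_y = 176.0 MPa, ρ = 8880 kg/m³
  option Z: M = 5.65×10⁻³
  option H: M = 3.54×10⁻³
The maximum is for option Z.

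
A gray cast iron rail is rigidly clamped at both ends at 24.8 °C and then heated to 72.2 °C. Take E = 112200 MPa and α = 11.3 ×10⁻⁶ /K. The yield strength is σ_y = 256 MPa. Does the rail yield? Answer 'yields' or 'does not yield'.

does not yield

E = 112200 MPa = 112.2 GPa.
ΔT = 47.40 K. Constrained thermal stress σ = E·α·ΔT = 112.2×10³ MPa × 11.3×10⁻⁶ × 47.40 = 60.1 MPa (compressive).
Compare to σ_y = 256 MPa: σ < σ_y, so it does not yield.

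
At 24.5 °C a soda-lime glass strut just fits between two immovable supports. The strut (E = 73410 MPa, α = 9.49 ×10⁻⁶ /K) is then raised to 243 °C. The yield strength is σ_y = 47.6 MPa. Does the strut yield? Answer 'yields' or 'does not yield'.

E = 73410 MPa = 73.41 GPa.
ΔT = 218.5 K. Constrained thermal stress σ = E·α·ΔT = 73.41×10³ MPa × 9.49×10⁻⁶ × 218.5 = 152 MPa (compressive).
Compare to σ_y = 47.6 MPa: σ ≥ σ_y, so it yields.

yields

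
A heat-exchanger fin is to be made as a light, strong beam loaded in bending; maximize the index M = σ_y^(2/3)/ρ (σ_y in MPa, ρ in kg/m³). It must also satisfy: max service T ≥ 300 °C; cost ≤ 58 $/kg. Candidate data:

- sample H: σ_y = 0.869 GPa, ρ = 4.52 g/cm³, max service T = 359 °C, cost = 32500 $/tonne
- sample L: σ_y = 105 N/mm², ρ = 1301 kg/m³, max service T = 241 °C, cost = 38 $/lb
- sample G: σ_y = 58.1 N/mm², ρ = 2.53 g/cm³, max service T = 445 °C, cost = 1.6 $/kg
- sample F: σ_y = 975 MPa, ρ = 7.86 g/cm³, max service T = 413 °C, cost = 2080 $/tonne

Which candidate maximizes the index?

sample H

Screen on constraints: max service T ≥ 300 °C; cost ≤ 58 $/kg. Survivors: sample H, sample G, sample F.
In SI units:
  sample H: σ_y = 869.0 MPa, ρ = 4520 kg/m³
  sample G: σ_y = 58.10 MPa, ρ = 2530 kg/m³
  sample F: σ_y = 975.0 MPa, ρ = 7860 kg/m³
  sample H: M = 20.1×10⁻³
  sample F: M = 12.5×10⁻³
  sample G: M = 5.93×10⁻³
The maximum is for sample H.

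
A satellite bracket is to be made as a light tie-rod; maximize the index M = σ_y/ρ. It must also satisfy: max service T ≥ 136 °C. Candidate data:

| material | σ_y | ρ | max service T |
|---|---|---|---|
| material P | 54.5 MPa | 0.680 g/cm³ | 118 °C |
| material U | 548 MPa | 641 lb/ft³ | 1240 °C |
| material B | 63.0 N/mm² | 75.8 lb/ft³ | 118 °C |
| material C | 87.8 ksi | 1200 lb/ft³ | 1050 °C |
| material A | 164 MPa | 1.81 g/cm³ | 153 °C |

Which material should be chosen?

Screen on constraints: max service T ≥ 136 °C. Survivors: material U, material C, material A.
Putting every candidate on a common basis:
  material U: σ_y = 548.0 MPa, ρ = 10270 kg/m³
  material C: σ_y = 605.4 MPa, ρ = 19220 kg/m³
  material A: σ_y = 164.0 MPa, ρ = 1810 kg/m³
  material A: M = 90.6 kN·m/kg
  material U: M = 53.4 kN·m/kg
  material C: M = 31.5 kN·m/kg
Material A ranks first.

material A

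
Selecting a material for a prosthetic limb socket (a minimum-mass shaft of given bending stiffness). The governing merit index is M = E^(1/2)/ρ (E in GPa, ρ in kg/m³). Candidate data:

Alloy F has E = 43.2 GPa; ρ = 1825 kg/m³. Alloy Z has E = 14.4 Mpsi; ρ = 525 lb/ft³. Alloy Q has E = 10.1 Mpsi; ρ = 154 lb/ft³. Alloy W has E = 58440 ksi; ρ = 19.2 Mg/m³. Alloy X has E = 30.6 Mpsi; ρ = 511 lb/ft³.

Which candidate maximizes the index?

In SI units:
  alloy F: E = 43.20 GPa, ρ = 1825 kg/m³
  alloy Z: E = 99.28 GPa, ρ = 8410 kg/m³
  alloy Q: E = 69.64 GPa, ρ = 2467 kg/m³
  alloy W: E = 402.9 GPa, ρ = 19200 kg/m³
  alloy X: E = 211.0 GPa, ρ = 8185 kg/m³
  alloy F: M = 3.60×10⁻³
  alloy Q: M = 3.38×10⁻³
  alloy X: M = 1.77×10⁻³
  alloy Z: M = 1.18×10⁻³
  alloy W: M = 1.05×10⁻³
Highest index: alloy F.

alloy F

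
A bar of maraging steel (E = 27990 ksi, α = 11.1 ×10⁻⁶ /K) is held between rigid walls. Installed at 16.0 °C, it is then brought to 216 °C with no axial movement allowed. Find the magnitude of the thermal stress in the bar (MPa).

E = 27990 ksi = 193.0 GPa.
ΔT = 200.0 K. Constrained thermal stress σ = E·α·ΔT = 193.0×10³ MPa × 11.1×10⁻⁶ × 200.0 = 428 MPa (compressive).

428 MPa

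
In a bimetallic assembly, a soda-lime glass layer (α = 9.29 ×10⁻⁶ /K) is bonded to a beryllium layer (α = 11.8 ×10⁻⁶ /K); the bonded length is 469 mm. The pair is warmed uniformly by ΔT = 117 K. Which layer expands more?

α(soda-lime glass) = 9.29×10⁻⁶/K vs α(beryllium) = 11.8×10⁻⁶/K.
Higher α expands more for the same ΔT: beryllium.

beryllium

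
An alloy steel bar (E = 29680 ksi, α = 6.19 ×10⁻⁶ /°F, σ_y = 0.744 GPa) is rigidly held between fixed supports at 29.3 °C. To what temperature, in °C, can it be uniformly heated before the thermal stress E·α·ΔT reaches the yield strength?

E = 29680 ksi = 204.6 GPa.
α = 6.19×10⁻⁶/°F × 9/5 = 11.1×10⁻⁶/K.
σ_y = 0.744 GPa = 744.0 MPa.
E·α·ΔT = 744.0 MPa ⇒ ΔT = 744.0 / (204.6×10³ × 11.1×10⁻⁶) = 326.3 K.
T = 29.3 + 326.3 = 355.6 °C.

356 °C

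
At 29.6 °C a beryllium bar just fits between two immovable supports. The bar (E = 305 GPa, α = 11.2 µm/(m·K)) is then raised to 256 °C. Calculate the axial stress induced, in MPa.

773 MPa

ΔT = 226.4 K. Constrained thermal stress σ = E·α·ΔT = 305.0×10³ MPa × 11.2×10⁻⁶ × 226.4 = 773 MPa (compressive).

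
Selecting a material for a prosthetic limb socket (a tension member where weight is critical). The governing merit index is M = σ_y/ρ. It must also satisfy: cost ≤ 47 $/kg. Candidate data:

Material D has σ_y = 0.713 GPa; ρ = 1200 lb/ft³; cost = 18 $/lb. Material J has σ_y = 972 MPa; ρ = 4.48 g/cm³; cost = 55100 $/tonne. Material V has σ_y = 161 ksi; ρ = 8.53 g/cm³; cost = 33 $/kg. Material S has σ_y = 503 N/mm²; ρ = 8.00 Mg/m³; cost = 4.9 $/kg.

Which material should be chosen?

Screen on constraints: cost ≤ 47 $/kg. Survivors: material D, material V, material S.
Normalizing units and computing the index:
  material D: σ_y = 713.0 MPa, ρ = 19220 kg/m³
  material V: σ_y = 1110 MPa, ρ = 8530 kg/m³
  material S: σ_y = 503.0 MPa, ρ = 8000 kg/m³
  material V: M = 130 kN·m/kg
  material S: M = 62.9 kN·m/kg
  material D: M = 37.1 kN·m/kg
Material V has the largest M.

material V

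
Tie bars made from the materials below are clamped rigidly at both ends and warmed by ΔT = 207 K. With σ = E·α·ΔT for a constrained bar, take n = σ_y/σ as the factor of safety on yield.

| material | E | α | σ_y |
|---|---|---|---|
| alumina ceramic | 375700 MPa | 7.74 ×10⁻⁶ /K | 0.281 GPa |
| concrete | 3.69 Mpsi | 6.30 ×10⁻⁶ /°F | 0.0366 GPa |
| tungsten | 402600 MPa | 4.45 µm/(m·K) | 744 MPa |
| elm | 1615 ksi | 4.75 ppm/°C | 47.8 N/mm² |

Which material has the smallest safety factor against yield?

alumina ceramic

Per material, after unit conversion:
  alumina ceramic: E = 375.7, α = 7.74, σ_y = 281.0 → σ = 602 MPa, n = 0.467
  concrete: E = 25.44, α = 11.3, σ_y = 36.60 → σ = 59.7 MPa, n = 0.613
  tungsten: E = 402.6, α = 4.45, σ_y = 744.0 → σ = 371 MPa, n = 2.01
  elm: E = 11.14, α = 4.75, σ_y = 47.80 → σ = 10.9 MPa, n = 4.37
Alumina ceramic has the lowest safety factor, n = 0.467.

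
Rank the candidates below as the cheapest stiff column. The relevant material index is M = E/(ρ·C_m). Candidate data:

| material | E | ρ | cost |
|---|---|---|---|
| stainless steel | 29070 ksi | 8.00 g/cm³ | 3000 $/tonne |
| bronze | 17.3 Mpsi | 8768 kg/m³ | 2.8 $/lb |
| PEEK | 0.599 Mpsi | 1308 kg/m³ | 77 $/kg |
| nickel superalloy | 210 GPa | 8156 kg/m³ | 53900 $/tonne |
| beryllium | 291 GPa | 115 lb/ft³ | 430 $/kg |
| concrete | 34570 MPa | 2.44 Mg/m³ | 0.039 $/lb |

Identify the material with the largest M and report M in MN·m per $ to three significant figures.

concrete, M = 165 MN·m per $

Putting every candidate on a common basis:
  stainless steel: E = 200.4 GPa, ρ = 8000 kg/m³, cost = 3.000 $/kg
  bronze: E = 119.3 GPa, ρ = 8768 kg/m³, cost = 6.173 $/kg
  PEEK: E = 4.130 GPa, ρ = 1308 kg/m³, cost = 77.00 $/kg
  nickel superalloy: E = 210.0 GPa, ρ = 8156 kg/m³, cost = 53.90 $/kg
  beryllium: E = 291.0 GPa, ρ = 1842 kg/m³, cost = 430.0 $/kg
  concrete: E = 34.57 GPa, ρ = 2440 kg/m³, cost = 0.08598 $/kg
  concrete: M = 165 MN·m per $
  stainless steel: M = 8.35 MN·m per $
  bronze: M = 2.20 MN·m per $
  nickel superalloy: M = 0.478 MN·m per $
  beryllium: M = 0.367 MN·m per $
  PEEK: M = 0.0410 MN·m per $
Concrete ranks first.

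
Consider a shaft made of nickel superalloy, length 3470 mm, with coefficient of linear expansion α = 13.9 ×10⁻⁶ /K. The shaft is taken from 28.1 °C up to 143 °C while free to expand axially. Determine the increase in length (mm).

ΔT = 143 − 28.1 = 114.9 K.
ΔL = α·L₀·ΔT = 13.9×10⁻⁶ × 3470 mm × 114.9 K = 5.54 mm.

5.54 mm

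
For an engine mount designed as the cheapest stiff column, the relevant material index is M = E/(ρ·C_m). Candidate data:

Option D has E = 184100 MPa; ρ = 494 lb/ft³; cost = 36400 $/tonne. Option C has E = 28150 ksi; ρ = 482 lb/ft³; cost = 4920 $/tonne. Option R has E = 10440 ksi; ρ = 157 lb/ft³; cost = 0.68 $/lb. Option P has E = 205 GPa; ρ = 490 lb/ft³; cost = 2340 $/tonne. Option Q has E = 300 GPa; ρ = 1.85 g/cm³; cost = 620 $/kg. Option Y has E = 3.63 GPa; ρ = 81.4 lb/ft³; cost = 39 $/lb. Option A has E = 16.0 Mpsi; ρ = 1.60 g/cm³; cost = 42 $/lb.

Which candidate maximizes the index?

Normalizing units and computing the index:
  option D: E = 184.1 GPa, ρ = 7913 kg/m³, cost = 36.40 $/kg
  option C: E = 194.1 GPa, ρ = 7721 kg/m³, cost = 4.920 $/kg
  option R: E = 71.98 GPa, ρ = 2515 kg/m³, cost = 1.499 $/kg
  option P: E = 205.0 GPa, ρ = 7849 kg/m³, cost = 2.340 $/kg
  option Q: E = 300.0 GPa, ρ = 1850 kg/m³, cost = 620.0 $/kg
  option Y: E = 3.630 GPa, ρ = 1304 kg/m³, cost = 85.98 $/kg
  option A: E = 110.3 GPa, ρ = 1600 kg/m³, cost = 92.59 $/kg
  option R: M = 19.1 MN·m per $
  option P: M = 11.2 MN·m per $
  option C: M = 5.11 MN·m per $
  option A: M = 0.745 MN·m per $
  option D: M = 0.639 MN·m per $
  option Q: M = 0.262 MN·m per $
  option Y: M = 0.0324 MN·m per $
Option R ranks first.

option R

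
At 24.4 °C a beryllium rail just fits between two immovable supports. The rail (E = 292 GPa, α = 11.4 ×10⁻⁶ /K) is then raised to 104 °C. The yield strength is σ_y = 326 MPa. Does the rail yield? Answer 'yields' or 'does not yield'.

does not yield

ΔT = 79.60 K. Constrained thermal stress σ = E·α·ΔT = 292.0×10³ MPa × 11.4×10⁻⁶ × 79.60 = 265 MPa (compressive).
Compare to σ_y = 326 MPa: σ < σ_y, so it does not yield.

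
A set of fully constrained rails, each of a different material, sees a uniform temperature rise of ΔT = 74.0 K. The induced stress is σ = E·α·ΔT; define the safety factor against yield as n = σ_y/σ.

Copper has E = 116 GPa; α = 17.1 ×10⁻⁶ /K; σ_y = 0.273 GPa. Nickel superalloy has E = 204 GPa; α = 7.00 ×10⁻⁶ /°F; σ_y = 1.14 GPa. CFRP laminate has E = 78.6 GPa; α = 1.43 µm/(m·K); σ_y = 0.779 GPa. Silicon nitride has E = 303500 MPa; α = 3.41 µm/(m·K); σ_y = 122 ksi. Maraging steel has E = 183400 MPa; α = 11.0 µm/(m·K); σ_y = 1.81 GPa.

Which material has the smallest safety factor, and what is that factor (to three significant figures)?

Converting E to GPa, α to ×10⁻⁶/K, σ_y to MPa, then σ and n for each:
  copper: E = 116.0, α = 17.1, σ_y = 273.0 → σ = 147 MPa, n = 1.86
  nickel superalloy: E = 204.0, α = 12.6, σ_y = 1140 → σ = 190 MPa, n = 5.99
  CFRP laminate: E = 78.60, α = 1.43, σ_y = 779.0 → σ = 8.32 MPa, n = 93.7
  silicon nitride: E = 303.5, α = 3.41, σ_y = 841.2 → σ = 76.6 MPa, n = 11.0
  maraging steel: E = 183.4, α = 11.0, σ_y = 1810 → σ = 149 MPa, n = 12.1
Copper has the lowest safety factor, n = 1.86.

copper, n = 1.86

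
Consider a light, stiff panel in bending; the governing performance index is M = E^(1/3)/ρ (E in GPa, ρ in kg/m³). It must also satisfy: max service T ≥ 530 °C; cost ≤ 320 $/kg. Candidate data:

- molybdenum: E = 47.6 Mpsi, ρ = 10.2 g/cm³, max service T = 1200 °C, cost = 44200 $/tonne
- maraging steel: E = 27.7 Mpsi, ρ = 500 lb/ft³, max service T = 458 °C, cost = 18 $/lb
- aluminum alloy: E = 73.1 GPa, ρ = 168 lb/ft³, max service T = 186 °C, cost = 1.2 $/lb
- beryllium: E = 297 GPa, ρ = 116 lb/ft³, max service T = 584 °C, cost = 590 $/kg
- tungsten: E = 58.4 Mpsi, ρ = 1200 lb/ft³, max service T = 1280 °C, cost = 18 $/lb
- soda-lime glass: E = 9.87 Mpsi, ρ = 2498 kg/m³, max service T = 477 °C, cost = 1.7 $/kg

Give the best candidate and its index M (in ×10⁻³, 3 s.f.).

molybdenum, M = 0.676×10⁻³

Screen on constraints: max service T ≥ 530 °C; cost ≤ 320 $/kg. Survivors: molybdenum, tungsten.
Normalizing units and computing the index:
  molybdenum: E = 328.2 GPa, ρ = 10200 kg/m³
  tungsten: E = 402.7 GPa, ρ = 19220 kg/m³
  molybdenum: M = 0.676×10⁻³
  tungsten: M = 0.384×10⁻³
Highest index: molybdenum.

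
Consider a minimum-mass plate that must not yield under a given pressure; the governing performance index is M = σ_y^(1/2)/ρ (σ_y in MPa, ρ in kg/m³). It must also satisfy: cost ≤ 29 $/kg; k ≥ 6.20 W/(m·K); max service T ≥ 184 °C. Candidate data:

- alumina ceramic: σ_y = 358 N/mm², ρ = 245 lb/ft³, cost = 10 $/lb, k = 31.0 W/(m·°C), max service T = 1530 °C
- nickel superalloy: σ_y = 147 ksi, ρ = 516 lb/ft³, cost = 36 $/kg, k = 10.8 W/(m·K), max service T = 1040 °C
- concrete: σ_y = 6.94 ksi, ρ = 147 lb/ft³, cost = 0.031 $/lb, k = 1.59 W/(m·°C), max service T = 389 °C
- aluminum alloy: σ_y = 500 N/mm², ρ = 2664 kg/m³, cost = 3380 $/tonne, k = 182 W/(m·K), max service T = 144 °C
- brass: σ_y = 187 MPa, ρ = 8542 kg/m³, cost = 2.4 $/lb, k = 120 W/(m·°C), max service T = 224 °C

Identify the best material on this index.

Screen on constraints: cost ≤ 29 $/kg; k ≥ 6.20 W/(m·K); max service T ≥ 184 °C. Survivors: alumina ceramic, brass.
In SI units:
  alumina ceramic: σ_y = 358.0 MPa, ρ = 3925 kg/m³
  brass: σ_y = 187.0 MPa, ρ = 8542 kg/m³
  alumina ceramic: M = 4.82×10⁻³
  brass: M = 1.60×10⁻³
The maximum is for alumina ceramic.

alumina ceramic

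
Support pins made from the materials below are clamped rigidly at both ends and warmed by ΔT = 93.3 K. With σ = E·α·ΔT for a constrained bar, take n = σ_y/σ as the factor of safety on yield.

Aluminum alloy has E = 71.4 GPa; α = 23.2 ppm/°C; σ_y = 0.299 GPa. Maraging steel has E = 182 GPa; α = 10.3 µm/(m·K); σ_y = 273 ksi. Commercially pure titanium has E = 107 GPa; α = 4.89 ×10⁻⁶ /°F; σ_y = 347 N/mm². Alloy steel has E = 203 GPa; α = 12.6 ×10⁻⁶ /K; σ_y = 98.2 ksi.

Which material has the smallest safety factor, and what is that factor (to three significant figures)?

aluminum alloy, n = 1.93

Converting E to GPa, α to ×10⁻⁶/K, σ_y to MPa, then σ and n for each:
  aluminum alloy: E = 71.40, α = 23.2, σ_y = 299.0 → σ = 155 MPa, n = 1.93
  maraging steel: E = 182.0, α = 10.3, σ_y = 1882 → σ = 175 MPa, n = 10.8
  commercially pure titanium: E = 107.0, α = 8.80, σ_y = 347.0 → σ = 87.9 MPa, n = 3.95
  alloy steel: E = 203.0, α = 12.6, σ_y = 677.1 → σ = 239 MPa, n = 2.84
The minimum is aluminum alloy at n = 1.93.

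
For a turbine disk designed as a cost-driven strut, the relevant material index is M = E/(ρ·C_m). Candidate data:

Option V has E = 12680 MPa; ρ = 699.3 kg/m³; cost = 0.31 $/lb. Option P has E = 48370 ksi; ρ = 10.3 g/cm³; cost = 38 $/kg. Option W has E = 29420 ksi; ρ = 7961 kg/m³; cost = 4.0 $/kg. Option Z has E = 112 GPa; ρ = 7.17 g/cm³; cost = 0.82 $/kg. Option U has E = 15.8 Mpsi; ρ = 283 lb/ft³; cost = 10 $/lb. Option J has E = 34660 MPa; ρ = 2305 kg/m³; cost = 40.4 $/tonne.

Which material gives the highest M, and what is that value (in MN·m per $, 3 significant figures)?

Putting every candidate on a common basis:
  option V: E = 12.68 GPa, ρ = 699.3 kg/m³, cost = 0.6834 $/kg
  option P: E = 333.5 GPa, ρ = 10300 kg/m³, cost = 38.00 $/kg
  option W: E = 202.8 GPa, ρ = 7961 kg/m³, cost = 4.000 $/kg
  option Z: E = 112.0 GPa, ρ = 7170 kg/m³, cost = 0.8200 $/kg
  option U: E = 108.9 GPa, ρ = 4533 kg/m³, cost = 22.05 $/kg
  option J: E = 34.66 GPa, ρ = 2305 kg/m³, cost = 0.04040 $/kg
  option J: M = 372 MN·m per $
  option V: M = 26.5 MN·m per $
  option Z: M = 19.0 MN·m per $
  option W: M = 6.37 MN·m per $
  option U: M = 1.09 MN·m per $
  option P: M = 0.852 MN·m per $
Option J has the largest M.

option J, M = 372 MN·m per $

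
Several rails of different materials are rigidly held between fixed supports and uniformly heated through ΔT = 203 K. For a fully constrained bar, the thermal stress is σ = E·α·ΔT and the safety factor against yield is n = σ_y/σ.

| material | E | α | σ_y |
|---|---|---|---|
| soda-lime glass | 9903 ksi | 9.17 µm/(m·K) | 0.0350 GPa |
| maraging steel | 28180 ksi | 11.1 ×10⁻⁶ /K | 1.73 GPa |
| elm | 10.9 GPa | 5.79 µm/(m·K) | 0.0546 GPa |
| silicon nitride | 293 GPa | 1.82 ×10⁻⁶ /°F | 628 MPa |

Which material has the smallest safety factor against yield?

soda-lime glass

With everything in SI (GPa, ×10⁻⁶/K, MPa):
  soda-lime glass: E = 68.28, α = 9.17, σ_y = 35.00 → σ = 127 MPa, n = 0.275
  maraging steel: E = 194.3, α = 11.1, σ_y = 1730 → σ = 438 MPa, n = 3.95
  elm: E = 10.90, α = 5.79, σ_y = 54.60 → σ = 12.8 MPa, n = 4.26
  silicon nitride: E = 293.0, α = 3.28, σ_y = 628.0 → σ = 195 MPa, n = 3.22
The minimum is soda-lime glass at n = 0.275.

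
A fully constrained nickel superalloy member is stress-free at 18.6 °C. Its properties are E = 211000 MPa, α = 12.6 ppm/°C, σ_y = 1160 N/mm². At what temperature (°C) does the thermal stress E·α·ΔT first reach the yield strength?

455 °C

E = 211000 MPa = 211.0 GPa.
σ_y = 1160 N/mm² = 1160 MPa.
E·α·ΔT = 1160 MPa ⇒ ΔT = 1160 / (211.0×10³ × 12.6×10⁻⁶) = 436.3 K.
T = 18.6 + 436.3 = 454.9 °C.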